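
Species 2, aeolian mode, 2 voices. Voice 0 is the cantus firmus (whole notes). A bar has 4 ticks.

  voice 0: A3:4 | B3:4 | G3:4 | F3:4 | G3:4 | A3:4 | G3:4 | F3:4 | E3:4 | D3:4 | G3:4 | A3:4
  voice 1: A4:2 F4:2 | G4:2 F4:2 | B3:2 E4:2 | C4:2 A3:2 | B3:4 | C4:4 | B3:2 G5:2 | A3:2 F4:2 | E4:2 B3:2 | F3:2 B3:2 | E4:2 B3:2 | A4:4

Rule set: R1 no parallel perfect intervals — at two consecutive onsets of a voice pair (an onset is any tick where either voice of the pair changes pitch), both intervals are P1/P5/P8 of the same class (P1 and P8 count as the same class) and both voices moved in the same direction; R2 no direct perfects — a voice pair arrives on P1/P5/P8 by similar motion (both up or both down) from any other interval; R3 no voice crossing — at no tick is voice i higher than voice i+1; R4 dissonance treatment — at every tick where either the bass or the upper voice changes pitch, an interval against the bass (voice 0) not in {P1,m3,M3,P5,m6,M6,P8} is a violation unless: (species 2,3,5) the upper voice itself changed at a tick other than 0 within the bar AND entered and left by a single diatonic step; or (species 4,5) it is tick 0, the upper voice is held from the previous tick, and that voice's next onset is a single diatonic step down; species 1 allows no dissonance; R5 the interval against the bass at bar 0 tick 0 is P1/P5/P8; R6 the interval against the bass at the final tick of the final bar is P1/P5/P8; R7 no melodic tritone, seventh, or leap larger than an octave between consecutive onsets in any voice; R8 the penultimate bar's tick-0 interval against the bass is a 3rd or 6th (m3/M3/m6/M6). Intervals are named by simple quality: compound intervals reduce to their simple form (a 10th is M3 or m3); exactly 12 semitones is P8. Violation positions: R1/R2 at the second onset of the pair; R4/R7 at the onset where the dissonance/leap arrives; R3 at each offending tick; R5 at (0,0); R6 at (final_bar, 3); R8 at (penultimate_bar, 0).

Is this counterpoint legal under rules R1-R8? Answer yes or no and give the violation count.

No (10 violations)

bar 0: v0=A3 v1=A4 (P8)
bar 1: v0=B3 v1=G4 (m6)
bar 2: v0=G3 v1=B3 (M3)
bar 3: v0=F3 v1=C4 (P5)
bar 4: v0=G3 v1=B3 (M3)
bar 5: v0=A3 v1=C4 (m3)
bar 6: v0=G3 v1=B3 (M3)
bar 7: v0=F3 v1=A3 (M3)
bar 8: v0=E3 v1=E4 (P8)
bar 9: v0=D3 v1=F3 (m3)
bar 10: v0=G3 v1=E4 (M6)
bar 11: v0=A3 v1=A4 (P8)
  R4 @ bar1.2: B3/F4 TT untreated
  R7 @ bar2.0: F4->B3 leap 6st
  R2 @ bar3.0: G3/E4 M6 -> F3/C4 P5 similar
  R7 @ bar6.2: B3->G5 leap 20st
  R7 @ bar7.0: G5->A3 leap 22st
  R1 @ bar8.0: F3/F4 P8 -> E3/E4 P8 similar
  R7 @ bar9.0: B3->F3 leap 6st
  R7 @ bar9.2: F3->B3 leap 6st
  R2 @ bar11.0: G3/B3 M3 -> A3/A4 P8 similar
  R7 @ bar11.0: B3->A4 leap 10st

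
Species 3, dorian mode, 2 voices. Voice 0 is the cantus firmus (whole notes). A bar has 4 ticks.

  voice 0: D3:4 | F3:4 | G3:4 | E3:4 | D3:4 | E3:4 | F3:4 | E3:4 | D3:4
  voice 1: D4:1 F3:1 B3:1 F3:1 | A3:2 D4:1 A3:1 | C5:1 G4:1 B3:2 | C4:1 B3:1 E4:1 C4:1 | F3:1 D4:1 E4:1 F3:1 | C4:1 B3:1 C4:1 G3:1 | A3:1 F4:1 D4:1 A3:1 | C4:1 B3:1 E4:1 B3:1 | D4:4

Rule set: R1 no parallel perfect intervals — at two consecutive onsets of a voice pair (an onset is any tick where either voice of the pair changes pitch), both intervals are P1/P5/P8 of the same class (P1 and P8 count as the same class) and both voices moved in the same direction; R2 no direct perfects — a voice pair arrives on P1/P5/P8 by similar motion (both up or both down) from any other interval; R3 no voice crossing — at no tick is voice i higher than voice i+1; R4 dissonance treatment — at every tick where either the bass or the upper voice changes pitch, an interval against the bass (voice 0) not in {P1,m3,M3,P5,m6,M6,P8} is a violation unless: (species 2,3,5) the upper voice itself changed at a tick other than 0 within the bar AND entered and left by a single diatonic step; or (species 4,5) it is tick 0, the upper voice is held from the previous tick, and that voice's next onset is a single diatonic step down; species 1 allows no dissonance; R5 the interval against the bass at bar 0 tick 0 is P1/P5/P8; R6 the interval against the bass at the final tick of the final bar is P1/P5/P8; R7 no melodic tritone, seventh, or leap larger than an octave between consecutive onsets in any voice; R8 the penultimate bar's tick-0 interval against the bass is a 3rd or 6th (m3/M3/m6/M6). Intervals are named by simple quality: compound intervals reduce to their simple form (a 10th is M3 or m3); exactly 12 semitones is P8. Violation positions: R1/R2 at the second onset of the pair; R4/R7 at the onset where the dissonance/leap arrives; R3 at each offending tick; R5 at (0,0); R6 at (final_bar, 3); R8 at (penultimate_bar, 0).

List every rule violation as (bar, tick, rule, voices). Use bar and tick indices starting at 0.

bar 0: v0=D3 v1=D4 downbeat P8
bar 1: v0=F3 v1=A3 downbeat M3
bar 2: v0=G3 v1=C5 downbeat P4
bar 3: v0=E3 v1=C4 downbeat m6
bar 4: v0=D3 v1=F3 downbeat m3
bar 5: v0=E3 v1=C4 downbeat m6
bar 6: v0=F3 v1=A3 downbeat M3
bar 7: v0=E3 v1=C4 downbeat m6
bar 8: v0=D3 v1=D4 downbeat P8
  -> R7 @ bar 0 tick 2 v(1,): F3->B3 leap 6st
  -> R7 @ bar 0 tick 3 v(1,): B3->F3 leap 6st
  -> R4 @ bar 2 tick 0 v(0, 1): G3/C5 P4 untreated
  -> R7 @ bar 2 tick 0 v(1,): A3->C5 leap 15st
  -> R4 @ bar 4 tick 2 v(0, 1): D3/E4 M2 untreated
  -> R7 @ bar 4 tick 3 v(1,): E4->F3 leap 11st

(0, 2, R7, (1,))
(0, 3, R7, (1,))
(2, 0, R4, (0, 1))
(2, 0, R7, (1,))
(4, 2, R4, (0, 1))
(4, 3, R7, (1,))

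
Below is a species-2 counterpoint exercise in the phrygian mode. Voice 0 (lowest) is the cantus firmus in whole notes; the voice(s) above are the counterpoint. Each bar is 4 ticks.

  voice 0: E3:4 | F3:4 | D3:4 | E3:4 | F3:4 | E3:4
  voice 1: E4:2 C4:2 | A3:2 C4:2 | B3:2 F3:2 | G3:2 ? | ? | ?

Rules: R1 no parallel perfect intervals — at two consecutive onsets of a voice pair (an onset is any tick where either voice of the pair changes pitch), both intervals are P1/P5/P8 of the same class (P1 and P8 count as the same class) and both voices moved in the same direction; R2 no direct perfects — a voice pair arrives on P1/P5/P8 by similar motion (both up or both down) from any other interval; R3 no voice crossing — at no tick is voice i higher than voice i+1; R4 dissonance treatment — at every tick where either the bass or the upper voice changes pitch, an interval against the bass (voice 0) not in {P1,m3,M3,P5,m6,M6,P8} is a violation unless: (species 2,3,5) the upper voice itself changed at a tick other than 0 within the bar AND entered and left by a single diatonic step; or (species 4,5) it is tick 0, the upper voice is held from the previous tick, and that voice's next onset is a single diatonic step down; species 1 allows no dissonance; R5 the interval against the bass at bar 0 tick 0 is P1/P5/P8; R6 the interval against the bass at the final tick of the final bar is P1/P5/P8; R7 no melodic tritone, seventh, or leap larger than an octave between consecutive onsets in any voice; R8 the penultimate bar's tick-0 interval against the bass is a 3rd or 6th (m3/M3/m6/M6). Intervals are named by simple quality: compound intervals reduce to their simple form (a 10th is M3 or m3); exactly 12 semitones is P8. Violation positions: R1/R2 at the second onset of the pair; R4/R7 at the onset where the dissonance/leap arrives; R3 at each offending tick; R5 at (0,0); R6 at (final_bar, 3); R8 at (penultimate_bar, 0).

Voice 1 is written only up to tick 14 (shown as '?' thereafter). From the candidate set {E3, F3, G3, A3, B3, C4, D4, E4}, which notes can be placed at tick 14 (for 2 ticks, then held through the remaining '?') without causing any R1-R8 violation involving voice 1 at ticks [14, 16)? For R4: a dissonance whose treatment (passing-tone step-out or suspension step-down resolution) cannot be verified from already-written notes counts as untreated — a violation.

{B3, C4, E3, E4, G3}

E3: legal
F3: violates R4
G3: legal
A3: violates R4
B3: legal
C4: legal
D4: violates R4
E4: legal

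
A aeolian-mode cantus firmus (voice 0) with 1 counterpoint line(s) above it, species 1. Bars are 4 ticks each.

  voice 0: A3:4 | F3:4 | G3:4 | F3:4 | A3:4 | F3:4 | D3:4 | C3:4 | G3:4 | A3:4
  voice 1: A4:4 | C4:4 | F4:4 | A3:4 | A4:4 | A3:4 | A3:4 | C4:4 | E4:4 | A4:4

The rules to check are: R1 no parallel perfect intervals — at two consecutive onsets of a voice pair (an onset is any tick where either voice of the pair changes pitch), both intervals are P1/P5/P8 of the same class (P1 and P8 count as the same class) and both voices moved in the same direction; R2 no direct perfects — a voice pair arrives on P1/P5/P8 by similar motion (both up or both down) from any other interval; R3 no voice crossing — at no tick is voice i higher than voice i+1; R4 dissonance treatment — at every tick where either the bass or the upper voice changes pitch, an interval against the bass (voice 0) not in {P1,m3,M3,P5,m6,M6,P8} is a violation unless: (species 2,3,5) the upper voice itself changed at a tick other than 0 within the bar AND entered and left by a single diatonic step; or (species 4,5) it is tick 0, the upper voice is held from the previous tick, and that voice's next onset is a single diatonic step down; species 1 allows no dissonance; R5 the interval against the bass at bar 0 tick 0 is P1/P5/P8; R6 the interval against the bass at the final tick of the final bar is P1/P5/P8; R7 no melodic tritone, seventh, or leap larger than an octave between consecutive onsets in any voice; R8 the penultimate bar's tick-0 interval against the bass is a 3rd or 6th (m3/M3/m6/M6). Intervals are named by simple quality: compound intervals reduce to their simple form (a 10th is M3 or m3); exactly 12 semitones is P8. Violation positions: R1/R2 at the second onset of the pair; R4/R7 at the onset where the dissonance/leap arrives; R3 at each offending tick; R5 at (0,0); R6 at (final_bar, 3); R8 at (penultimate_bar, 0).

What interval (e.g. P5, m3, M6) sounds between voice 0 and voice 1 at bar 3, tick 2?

M3

voice 0=F3 voice 1=A3 -> M3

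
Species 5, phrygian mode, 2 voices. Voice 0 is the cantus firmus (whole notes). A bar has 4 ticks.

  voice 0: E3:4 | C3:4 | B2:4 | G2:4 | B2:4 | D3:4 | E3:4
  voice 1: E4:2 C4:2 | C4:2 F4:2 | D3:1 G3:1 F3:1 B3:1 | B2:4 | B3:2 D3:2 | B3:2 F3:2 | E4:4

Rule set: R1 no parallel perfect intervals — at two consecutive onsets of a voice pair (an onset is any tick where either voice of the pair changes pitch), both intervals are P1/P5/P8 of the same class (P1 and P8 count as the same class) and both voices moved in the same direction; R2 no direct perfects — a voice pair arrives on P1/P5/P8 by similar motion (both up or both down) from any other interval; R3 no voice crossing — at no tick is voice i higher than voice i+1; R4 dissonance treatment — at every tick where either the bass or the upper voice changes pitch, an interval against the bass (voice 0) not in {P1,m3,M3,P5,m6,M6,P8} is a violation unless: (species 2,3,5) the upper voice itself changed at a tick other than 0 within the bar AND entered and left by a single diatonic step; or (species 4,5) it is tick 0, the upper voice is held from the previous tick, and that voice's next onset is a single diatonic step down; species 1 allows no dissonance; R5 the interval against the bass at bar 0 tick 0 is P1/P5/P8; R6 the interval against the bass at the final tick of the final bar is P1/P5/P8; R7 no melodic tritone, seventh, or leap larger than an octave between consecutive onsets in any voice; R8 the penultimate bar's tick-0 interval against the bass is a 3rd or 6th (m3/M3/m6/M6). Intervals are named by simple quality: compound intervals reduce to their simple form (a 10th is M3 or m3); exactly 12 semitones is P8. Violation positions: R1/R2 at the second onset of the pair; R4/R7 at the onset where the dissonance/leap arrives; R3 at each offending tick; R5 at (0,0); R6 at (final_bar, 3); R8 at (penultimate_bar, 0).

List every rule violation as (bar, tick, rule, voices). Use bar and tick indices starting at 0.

bar 0: v0=E3 v1=E4 downbeat P8
bar 1: v0=C3 v1=C4 downbeat P8
bar 2: v0=B2 v1=D3 downbeat m3
bar 3: v0=G2 v1=B2 downbeat M3
bar 4: v0=B2 v1=B3 downbeat P8
bar 5: v0=D3 v1=B3 downbeat M6
bar 6: v0=E3 v1=E4 downbeat P8
  -> R4 @ bar 1 tick 2 v(0, 1): C3/F4 P4 untreated
  -> R7 @ bar 2 tick 0 v(1,): F4->D3 leap 15st
  -> R4 @ bar 2 tick 2 v(0, 1): B2/F3 TT untreated
  -> R7 @ bar 2 tick 3 v(1,): F3->B3 leap 6st
  -> R2 @ bar 4 tick 0 v(0, 1): G2/B2 M3 -> B2/B3 P8 similar
  -> R7 @ bar 5 tick 2 v(1,): B3->F3 leap 6st
  -> R2 @ bar 6 tick 0 v(0, 1): D3/F3 m3 -> E3/E4 P8 similar
  -> R7 @ bar 6 tick 0 v(1,): F3->E4 leap 11st

(1, 2, R4, (0, 1))
(2, 0, R7, (1,))
(2, 2, R4, (0, 1))
(2, 3, R7, (1,))
(4, 0, R2, (0, 1))
(5, 2, R7, (1,))
(6, 0, R2, (0, 1))
(6, 0, R7, (1,))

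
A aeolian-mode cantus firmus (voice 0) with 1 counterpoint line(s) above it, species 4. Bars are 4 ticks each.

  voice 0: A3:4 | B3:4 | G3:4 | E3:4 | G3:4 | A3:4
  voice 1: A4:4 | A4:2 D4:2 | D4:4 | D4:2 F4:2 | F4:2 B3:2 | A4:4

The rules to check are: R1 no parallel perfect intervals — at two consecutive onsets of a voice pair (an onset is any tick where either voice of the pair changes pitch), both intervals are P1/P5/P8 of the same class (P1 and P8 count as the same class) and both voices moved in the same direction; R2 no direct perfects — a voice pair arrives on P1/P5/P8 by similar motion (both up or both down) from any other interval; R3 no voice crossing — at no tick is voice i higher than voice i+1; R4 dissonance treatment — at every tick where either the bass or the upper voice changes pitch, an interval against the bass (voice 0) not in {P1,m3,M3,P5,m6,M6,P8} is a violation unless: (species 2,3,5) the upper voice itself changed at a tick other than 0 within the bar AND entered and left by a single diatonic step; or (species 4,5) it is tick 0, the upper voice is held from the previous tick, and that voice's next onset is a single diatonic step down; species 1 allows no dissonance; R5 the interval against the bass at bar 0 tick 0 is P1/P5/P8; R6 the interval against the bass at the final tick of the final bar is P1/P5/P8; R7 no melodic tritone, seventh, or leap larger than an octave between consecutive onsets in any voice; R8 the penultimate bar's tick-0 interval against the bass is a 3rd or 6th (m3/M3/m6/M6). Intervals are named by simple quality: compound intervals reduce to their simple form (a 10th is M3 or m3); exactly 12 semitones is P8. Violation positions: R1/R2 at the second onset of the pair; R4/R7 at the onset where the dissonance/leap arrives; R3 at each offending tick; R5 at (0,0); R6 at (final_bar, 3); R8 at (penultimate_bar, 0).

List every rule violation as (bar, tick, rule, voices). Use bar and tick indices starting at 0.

(1, 0, R4, (0, 1))
(3, 0, R4, (0, 1))
(3, 2, R4, (0, 1))
(4, 0, R4, (0, 1))
(4, 0, R8, (0, 1))
(4, 2, R7, (1,))
(5, 0, R2, (0, 1))
(5, 0, R7, (1,))

bar 0: v0=A3 v1=A4 downbeat P8
bar 1: v0=B3 v1=A4 downbeat m7
bar 2: v0=G3 v1=D4 downbeat P5
bar 3: v0=E3 v1=D4 downbeat m7
bar 4: v0=G3 v1=F4 downbeat m7
bar 5: v0=A3 v1=A4 downbeat P8
  -> R4 @ bar 1 tick 0 v(0, 1): B3/A4 m7 untreated
  -> R4 @ bar 3 tick 0 v(0, 1): E3/D4 m7 untreated
  -> R4 @ bar 3 tick 2 v(0, 1): E3/F4 m2 untreated
  -> R4 @ bar 4 tick 0 v(0, 1): G3/F4 m7 untreated
  -> R8 @ bar 4 tick 0 v(0, 1): penult m7 not 3rd/6th
  -> R7 @ bar 4 tick 2 v(1,): F4->B3 leap 6st
  -> R2 @ bar 5 tick 0 v(0, 1): G3/B3 M3 -> A3/A4 P8 similar
  -> R7 @ bar 5 tick 0 v(1,): B3->A4 leap 10st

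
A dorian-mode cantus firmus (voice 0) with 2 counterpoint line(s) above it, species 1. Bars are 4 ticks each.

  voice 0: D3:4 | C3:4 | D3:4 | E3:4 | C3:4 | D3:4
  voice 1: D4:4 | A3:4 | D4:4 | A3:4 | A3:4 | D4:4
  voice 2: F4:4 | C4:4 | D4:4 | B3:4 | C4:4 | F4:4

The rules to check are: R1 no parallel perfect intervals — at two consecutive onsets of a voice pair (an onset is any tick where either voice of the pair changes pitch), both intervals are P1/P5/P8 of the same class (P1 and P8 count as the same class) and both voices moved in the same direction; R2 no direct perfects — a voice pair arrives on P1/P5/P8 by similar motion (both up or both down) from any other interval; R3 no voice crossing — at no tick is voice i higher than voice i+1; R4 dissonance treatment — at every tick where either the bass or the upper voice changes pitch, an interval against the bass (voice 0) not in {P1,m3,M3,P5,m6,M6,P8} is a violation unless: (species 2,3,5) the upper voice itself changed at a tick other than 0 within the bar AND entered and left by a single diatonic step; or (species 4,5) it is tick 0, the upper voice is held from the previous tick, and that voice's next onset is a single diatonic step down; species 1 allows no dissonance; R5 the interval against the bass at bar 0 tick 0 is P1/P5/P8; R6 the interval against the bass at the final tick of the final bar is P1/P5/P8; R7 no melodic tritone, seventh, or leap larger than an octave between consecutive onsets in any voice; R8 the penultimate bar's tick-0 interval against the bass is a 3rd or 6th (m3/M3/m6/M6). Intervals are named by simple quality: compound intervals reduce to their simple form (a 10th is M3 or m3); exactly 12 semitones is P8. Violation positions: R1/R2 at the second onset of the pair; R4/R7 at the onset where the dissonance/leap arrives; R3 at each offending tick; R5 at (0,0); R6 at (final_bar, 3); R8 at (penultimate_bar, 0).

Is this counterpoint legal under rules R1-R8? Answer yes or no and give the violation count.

No (9 violations)

bar 0: v0=D3 v1=D4 v2=F4 (m3)
bar 1: v0=C3 v1=A3 v2=C4 (P8)
bar 2: v0=D3 v1=D4 v2=D4 (P8)
bar 3: v0=E3 v1=A3 v2=B3 (P5)
bar 4: v0=C3 v1=A3 v2=C4 (P8)
bar 5: v0=D3 v1=D4 v2=F4 (m3)
  R5 @ bar0.0: opens on m3
  R2 @ bar1.0: D3/F4 m3 -> C3/C4 P8 similar
  R1 @ bar2.0: C3/C4 P8 -> D3/D4 P8 similar
  R2 @ bar2.0: C3/A3 M6 -> D3/D4 P8 similar
  R2 @ bar2.0: A3/C4 m3 -> D4/D4 P1 similar
  R4 @ bar3.0: E3/A3 P4 untreated
  R8 @ bar4.0: penult P8 not 3rd/6th
  R2 @ bar5.0: C3/A3 M6 -> D3/D4 P8 similar
  R6 @ bar5.3: closes on m3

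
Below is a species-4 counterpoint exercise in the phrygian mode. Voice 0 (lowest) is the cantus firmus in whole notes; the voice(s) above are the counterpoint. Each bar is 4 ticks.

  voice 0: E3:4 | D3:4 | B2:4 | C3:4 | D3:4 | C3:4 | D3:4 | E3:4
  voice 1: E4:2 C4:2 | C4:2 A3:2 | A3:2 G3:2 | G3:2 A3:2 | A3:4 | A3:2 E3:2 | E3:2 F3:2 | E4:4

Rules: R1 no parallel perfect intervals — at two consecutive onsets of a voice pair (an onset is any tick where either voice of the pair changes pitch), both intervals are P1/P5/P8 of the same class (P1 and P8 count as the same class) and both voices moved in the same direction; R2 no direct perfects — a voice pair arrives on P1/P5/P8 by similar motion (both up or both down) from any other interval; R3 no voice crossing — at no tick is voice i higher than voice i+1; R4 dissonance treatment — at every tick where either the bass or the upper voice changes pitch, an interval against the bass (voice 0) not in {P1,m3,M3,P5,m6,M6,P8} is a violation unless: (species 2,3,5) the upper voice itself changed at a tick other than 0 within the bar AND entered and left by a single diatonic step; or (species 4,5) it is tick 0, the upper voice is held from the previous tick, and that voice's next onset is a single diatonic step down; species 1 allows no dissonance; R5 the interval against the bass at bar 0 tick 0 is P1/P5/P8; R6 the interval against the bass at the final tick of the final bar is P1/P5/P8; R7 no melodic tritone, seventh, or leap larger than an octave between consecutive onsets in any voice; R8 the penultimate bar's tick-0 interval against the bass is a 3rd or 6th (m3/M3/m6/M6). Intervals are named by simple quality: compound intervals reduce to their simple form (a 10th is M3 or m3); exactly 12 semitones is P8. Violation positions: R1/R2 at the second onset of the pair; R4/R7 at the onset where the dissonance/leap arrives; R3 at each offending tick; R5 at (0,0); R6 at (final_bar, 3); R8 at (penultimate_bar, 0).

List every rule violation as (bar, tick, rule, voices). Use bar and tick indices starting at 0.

bar 0: v0=E3 v1=E4 downbeat P8
bar 1: v0=D3 v1=C4 downbeat m7
bar 2: v0=B2 v1=A3 downbeat m7
bar 3: v0=C3 v1=G3 downbeat P5
bar 4: v0=D3 v1=A3 downbeat P5
bar 5: v0=C3 v1=A3 downbeat M6
bar 6: v0=D3 v1=E3 downbeat M2
bar 7: v0=E3 v1=E4 downbeat P8
  -> R4 @ bar 1 tick 0 v(0, 1): D3/C4 m7 untreated
  -> R4 @ bar 6 tick 0 v(0, 1): D3/E3 M2 untreated
  -> R8 @ bar 6 tick 0 v(0, 1): penult M2 not 3rd/6th
  -> R2 @ bar 7 tick 0 v(0, 1): D3/F3 m3 -> E3/E4 P8 similar
  -> R7 @ bar 7 tick 0 v(1,): F3->E4 leap 11st

(1, 0, R4, (0, 1))
(6, 0, R4, (0, 1))
(6, 0, R8, (0, 1))
(7, 0, R2, (0, 1))
(7, 0, R7, (1,))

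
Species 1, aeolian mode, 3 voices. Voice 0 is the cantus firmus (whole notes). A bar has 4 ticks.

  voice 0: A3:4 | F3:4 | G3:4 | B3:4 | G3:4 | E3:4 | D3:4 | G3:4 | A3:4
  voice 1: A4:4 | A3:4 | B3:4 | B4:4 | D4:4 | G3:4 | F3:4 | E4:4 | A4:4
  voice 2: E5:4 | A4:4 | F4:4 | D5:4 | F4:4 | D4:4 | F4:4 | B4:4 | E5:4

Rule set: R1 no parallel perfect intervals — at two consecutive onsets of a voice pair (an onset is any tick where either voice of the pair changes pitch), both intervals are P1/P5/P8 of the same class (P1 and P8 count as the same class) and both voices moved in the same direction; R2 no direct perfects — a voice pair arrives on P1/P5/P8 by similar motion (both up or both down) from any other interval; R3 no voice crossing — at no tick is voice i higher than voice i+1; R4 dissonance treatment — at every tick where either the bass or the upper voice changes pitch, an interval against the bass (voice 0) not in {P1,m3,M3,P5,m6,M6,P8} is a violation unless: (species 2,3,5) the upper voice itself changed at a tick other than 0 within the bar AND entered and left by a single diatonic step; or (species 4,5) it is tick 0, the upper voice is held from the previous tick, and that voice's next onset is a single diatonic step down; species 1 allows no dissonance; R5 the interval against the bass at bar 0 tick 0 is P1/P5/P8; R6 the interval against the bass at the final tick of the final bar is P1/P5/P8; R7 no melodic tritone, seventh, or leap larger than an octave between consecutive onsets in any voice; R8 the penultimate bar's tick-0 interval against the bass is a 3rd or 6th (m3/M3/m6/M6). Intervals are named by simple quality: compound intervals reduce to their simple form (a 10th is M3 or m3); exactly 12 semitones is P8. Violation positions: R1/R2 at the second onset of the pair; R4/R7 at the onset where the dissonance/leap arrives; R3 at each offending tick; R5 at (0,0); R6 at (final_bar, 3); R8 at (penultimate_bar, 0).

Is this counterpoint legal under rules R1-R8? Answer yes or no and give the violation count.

bar 0: v0=A3 v1=A4 v2=E5 (P5)
bar 1: v0=F3 v1=A3 v2=A4 (M3)
bar 2: v0=G3 v1=B3 v2=F4 (m7)
bar 3: v0=B3 v1=B4 v2=D5 (m3)
bar 4: v0=G3 v1=D4 v2=F4 (m7)
bar 5: v0=E3 v1=G3 v2=D4 (m7)
bar 6: v0=D3 v1=F3 v2=F4 (m3)
bar 7: v0=G3 v1=E4 v2=B4 (M3)
bar 8: v0=A3 v1=A4 v2=E5 (P5)
  R2 @ bar1.0: A4/E5 P5 -> A3/A4 P8 similar
  R4 @ bar2.0: G3/F4 m7 untreated
  R2 @ bar3.0: G3/B3 M3 -> B3/B4 P8 similar
  R2 @ bar4.0: B3/B4 P8 -> G3/D4 P5 similar
  R4 @ bar4.0: G3/F4 m7 untreated
  R2 @ bar5.0: D4/F4 m3 -> G3/D4 P5 similar
  R4 @ bar5.0: E3/D4 m7 untreated
  R2 @ bar7.0: F3/F4 P8 -> E4/B4 P5 similar
  R7 @ bar7.0: F3->E4 leap 11st
  R7 @ bar7.0: F4->B4 leap 6st
  R1 @ bar8.0: E4/B4 P5 -> A4/E5 P5 similar
  R2 @ bar8.0: G3/E4 M6 -> A3/A4 P8 similar
  R2 @ bar8.0: G3/B4 M3 -> A3/E5 P5 similar

No (13 violations)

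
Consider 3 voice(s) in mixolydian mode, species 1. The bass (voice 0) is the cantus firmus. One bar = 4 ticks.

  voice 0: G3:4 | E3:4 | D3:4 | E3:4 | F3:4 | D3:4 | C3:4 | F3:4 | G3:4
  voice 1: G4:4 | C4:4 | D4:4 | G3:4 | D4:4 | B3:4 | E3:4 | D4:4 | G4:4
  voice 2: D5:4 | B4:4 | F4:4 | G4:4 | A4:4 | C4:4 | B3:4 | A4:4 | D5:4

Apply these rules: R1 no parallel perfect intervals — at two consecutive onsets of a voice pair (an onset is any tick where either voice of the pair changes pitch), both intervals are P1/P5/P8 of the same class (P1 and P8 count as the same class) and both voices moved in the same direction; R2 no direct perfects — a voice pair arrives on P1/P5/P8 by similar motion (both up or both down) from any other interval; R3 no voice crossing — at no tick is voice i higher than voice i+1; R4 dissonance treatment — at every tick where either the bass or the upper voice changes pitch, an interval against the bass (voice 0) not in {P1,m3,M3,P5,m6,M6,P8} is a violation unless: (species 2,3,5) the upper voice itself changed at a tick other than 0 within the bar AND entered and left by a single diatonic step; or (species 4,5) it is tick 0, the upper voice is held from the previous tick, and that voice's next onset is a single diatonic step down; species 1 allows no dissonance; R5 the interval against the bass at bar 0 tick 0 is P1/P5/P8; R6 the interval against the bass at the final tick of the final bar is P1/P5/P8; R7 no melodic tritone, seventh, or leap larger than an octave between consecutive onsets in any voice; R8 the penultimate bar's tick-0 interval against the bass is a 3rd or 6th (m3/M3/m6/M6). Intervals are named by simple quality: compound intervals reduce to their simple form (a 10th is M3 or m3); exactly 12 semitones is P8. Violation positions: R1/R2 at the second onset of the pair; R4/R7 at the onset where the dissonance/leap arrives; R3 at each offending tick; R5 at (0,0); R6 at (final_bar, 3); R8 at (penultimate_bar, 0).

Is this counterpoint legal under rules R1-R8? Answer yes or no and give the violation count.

No (12 violations)

bar 0: v0=G3 v1=G4 v2=D5 (P5)
bar 1: v0=E3 v1=C4 v2=B4 (P5)
bar 2: v0=D3 v1=D4 v2=F4 (m3)
bar 3: v0=E3 v1=G3 v2=G4 (m3)
bar 4: v0=F3 v1=D4 v2=A4 (M3)
bar 5: v0=D3 v1=B3 v2=C4 (m7)
bar 6: v0=C3 v1=E3 v2=B3 (M7)
bar 7: v0=F3 v1=D4 v2=A4 (M3)
bar 8: v0=G3 v1=G4 v2=D5 (P5)
  R1 @ bar1.0: G3/D5 P5 -> E3/B4 P5 similar
  R7 @ bar2.0: B4->F4 leap 6st
  R2 @ bar4.0: G3/G4 P8 -> D4/A4 P5 similar
  R4 @ bar5.0: D3/C4 m7 untreated
  R2 @ bar6.0: B3/C4 m2 -> E3/B3 P5 similar
  R4 @ bar6.0: C3/B3 M7 untreated
  R1 @ bar7.0: E3/B3 P5 -> D4/A4 P5 similar
  R7 @ bar7.0: E3->D4 leap 10st
  R7 @ bar7.0: B3->A4 leap 10st
  R1 @ bar8.0: D4/A4 P5 -> G4/D5 P5 similar
  R2 @ bar8.0: F3/D4 M6 -> G3/G4 P8 similar
  R2 @ bar8.0: F3/A4 M3 -> G3/D5 P5 similar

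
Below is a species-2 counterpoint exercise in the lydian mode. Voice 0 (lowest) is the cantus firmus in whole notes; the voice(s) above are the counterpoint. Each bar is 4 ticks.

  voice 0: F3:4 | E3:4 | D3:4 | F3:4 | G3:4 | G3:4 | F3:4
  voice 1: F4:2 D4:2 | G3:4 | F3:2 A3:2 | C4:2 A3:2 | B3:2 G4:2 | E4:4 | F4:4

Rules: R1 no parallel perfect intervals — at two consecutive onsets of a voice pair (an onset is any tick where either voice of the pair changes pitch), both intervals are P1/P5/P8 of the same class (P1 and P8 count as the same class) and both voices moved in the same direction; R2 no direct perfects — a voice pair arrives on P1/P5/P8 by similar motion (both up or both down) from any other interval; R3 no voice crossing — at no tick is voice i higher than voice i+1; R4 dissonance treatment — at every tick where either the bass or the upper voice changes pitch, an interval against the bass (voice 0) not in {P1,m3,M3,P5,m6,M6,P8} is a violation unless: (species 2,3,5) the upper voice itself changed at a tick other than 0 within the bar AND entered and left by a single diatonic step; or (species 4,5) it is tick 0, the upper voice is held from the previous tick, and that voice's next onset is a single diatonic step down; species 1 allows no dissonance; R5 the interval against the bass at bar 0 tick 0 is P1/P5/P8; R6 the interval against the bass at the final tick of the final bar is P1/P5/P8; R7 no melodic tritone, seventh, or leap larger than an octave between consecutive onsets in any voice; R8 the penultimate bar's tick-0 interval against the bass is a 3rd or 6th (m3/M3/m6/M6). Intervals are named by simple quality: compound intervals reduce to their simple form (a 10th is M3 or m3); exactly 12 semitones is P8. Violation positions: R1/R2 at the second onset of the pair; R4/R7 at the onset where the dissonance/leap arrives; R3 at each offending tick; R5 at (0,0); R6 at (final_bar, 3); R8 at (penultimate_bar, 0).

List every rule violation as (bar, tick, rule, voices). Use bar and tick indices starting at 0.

(3, 0, R1, (0, 1))

bar 0: v0=F3 v1=F4 downbeat P8
bar 1: v0=E3 v1=G3 downbeat m3
bar 2: v0=D3 v1=F3 downbeat m3
bar 3: v0=F3 v1=C4 downbeat P5
bar 4: v0=G3 v1=B3 downbeat M3
bar 5: v0=G3 v1=E4 downbeat M6
bar 6: v0=F3 v1=F4 downbeat P8
  -> R1 @ bar 3 tick 0 v(0, 1): D3/A3 P5 -> F3/C4 P5 similar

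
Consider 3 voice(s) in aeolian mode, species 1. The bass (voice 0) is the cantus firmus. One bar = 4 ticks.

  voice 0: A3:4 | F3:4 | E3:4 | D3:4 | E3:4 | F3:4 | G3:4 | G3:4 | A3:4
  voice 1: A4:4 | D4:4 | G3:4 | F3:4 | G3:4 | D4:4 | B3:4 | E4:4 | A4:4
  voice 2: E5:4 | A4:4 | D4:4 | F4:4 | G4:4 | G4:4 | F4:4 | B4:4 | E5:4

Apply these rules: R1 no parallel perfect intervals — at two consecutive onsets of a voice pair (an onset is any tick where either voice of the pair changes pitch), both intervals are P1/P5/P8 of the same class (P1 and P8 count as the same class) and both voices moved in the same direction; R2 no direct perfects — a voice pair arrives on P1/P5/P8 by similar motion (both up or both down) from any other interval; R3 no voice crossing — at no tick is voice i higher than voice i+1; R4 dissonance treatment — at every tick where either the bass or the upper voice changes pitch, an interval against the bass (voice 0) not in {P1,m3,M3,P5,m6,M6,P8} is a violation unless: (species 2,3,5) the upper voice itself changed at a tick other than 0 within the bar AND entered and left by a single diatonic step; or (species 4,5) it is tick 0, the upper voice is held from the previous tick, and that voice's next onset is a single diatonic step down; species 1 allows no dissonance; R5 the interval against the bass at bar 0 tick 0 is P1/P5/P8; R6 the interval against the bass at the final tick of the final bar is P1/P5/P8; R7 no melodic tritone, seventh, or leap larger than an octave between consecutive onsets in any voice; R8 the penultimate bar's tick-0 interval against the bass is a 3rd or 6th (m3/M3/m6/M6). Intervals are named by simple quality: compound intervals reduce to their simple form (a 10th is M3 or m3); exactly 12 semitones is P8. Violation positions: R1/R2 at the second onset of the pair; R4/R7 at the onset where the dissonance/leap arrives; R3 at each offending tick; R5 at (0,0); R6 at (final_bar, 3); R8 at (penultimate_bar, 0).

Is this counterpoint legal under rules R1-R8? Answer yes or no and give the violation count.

bar 0: v0=A3 v1=A4 v2=E5 (P5)
bar 1: v0=F3 v1=D4 v2=A4 (M3)
bar 2: v0=E3 v1=G3 v2=D4 (m7)
bar 3: v0=D3 v1=F3 v2=F4 (m3)
bar 4: v0=E3 v1=G3 v2=G4 (m3)
bar 5: v0=F3 v1=D4 v2=G4 (M2)
bar 6: v0=G3 v1=B3 v2=F4 (m7)
bar 7: v0=G3 v1=E4 v2=B4 (M3)
bar 8: v0=A3 v1=A4 v2=E5 (P5)
  R1 @ bar1.0: A4/E5 P5 -> D4/A4 P5 similar
  R1 @ bar2.0: D4/A4 P5 -> G3/D4 P5 similar
  R4 @ bar2.0: E3/D4 m7 untreated
  R1 @ bar4.0: F3/F4 P8 -> G3/G4 P8 similar
  R4 @ bar5.0: F3/G4 M2 untreated
  R4 @ bar6.0: G3/F4 m7 untreated
  R2 @ bar7.0: B3/F4 TT -> E4/B4 P5 similar
  R7 @ bar7.0: F4->B4 leap 6st
  R1 @ bar8.0: E4/B4 P5 -> A4/E5 P5 similar
  R2 @ bar8.0: G3/E4 M6 -> A3/A4 P8 similar
  R2 @ bar8.0: G3/B4 M3 -> A3/E5 P5 similar

No (11 violations)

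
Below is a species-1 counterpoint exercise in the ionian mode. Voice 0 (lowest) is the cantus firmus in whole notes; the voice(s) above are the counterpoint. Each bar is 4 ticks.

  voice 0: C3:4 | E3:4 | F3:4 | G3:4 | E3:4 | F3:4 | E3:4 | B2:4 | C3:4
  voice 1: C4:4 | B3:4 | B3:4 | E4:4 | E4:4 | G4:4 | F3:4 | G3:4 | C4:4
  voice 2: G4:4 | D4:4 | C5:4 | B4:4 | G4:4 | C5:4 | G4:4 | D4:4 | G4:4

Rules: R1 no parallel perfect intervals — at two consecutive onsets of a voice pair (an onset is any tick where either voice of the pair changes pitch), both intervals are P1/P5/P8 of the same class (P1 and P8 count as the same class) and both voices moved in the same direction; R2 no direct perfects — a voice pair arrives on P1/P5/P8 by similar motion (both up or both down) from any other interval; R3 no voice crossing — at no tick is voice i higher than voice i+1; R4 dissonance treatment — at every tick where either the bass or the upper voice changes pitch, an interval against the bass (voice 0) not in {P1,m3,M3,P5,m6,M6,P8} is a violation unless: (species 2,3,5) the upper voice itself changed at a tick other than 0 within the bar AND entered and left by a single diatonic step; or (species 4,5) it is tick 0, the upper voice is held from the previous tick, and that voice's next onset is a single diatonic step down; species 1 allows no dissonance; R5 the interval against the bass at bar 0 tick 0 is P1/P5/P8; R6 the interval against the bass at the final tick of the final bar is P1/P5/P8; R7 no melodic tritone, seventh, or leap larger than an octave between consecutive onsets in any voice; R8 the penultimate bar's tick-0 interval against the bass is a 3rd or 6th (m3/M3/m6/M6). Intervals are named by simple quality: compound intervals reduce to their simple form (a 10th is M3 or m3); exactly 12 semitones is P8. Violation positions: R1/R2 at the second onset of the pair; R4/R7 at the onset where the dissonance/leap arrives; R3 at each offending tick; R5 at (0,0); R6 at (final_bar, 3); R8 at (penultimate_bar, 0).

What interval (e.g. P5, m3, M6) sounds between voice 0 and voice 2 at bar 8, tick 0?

P5

voice 0=C3 voice 2=G4 -> P5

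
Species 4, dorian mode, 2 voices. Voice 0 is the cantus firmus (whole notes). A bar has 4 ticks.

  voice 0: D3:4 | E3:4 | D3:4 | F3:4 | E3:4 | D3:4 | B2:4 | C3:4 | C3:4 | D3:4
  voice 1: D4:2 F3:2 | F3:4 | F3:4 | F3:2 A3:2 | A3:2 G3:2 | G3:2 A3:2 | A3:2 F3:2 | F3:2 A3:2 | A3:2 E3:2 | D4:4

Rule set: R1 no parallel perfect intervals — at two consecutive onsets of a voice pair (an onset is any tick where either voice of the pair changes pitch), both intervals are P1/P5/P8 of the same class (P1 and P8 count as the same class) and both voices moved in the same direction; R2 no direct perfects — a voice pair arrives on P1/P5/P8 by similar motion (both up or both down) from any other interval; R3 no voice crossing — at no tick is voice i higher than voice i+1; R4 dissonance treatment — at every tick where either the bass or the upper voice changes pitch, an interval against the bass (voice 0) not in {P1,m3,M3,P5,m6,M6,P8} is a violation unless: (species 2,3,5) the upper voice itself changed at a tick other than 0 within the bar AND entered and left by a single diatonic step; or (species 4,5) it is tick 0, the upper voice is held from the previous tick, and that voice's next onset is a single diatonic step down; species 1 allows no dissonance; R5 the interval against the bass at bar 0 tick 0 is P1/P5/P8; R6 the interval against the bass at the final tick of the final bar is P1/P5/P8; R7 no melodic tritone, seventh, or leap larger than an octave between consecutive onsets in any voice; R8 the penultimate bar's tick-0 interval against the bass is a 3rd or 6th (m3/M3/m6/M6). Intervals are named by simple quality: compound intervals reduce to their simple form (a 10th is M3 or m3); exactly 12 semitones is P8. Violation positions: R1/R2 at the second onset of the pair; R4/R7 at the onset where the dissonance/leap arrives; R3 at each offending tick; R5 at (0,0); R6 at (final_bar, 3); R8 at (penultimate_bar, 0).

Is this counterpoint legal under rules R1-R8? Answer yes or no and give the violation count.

No (7 violations)

bar 0: v0=D3 v1=D4 (P8)
bar 1: v0=E3 v1=F3 (m2)
bar 2: v0=D3 v1=F3 (m3)
bar 3: v0=F3 v1=F3 (P1)
bar 4: v0=E3 v1=A3 (P4)
bar 5: v0=D3 v1=G3 (P4)
bar 6: v0=B2 v1=A3 (m7)
bar 7: v0=C3 v1=F3 (P4)
bar 8: v0=C3 v1=A3 (M6)
bar 9: v0=D3 v1=D4 (P8)
  R4 @ bar1.0: E3/F3 m2 untreated
  R4 @ bar5.0: D3/G3 P4 untreated
  R4 @ bar6.0: B2/A3 m7 untreated
  R4 @ bar6.2: B2/F3 TT untreated
  R4 @ bar7.0: C3/F3 P4 untreated
  R2 @ bar9.0: C3/E3 M3 -> D3/D4 P8 similar
  R7 @ bar9.0: E3->D4 leap 10st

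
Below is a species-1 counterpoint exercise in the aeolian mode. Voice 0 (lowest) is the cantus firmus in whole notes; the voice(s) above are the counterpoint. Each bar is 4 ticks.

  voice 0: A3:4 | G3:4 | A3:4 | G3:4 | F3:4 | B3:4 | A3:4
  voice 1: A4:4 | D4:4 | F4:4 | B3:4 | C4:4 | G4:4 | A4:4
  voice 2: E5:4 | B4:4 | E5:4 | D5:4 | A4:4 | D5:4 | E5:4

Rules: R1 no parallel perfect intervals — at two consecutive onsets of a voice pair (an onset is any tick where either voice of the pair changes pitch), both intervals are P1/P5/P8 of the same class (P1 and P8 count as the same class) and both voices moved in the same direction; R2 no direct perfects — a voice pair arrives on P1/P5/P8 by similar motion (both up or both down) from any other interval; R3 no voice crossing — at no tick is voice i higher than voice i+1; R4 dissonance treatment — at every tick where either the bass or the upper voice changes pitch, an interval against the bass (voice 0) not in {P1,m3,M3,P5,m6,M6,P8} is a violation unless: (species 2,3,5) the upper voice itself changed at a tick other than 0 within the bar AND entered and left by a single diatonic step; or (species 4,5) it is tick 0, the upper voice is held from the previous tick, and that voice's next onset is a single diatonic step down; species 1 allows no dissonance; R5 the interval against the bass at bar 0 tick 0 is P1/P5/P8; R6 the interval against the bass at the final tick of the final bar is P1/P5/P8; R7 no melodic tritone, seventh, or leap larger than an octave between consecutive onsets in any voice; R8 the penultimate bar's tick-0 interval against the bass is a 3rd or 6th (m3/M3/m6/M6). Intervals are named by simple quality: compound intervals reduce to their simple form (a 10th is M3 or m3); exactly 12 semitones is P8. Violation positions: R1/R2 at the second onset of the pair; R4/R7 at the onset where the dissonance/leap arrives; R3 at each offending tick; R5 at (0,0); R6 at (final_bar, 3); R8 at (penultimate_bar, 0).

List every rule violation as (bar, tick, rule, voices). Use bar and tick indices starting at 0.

(1, 0, R2, (0, 1))
(2, 0, R2, (0, 2))
(3, 0, R1, (0, 2))
(3, 0, R7, (1,))
(5, 0, R2, (1, 2))
(5, 0, R7, (0,))
(6, 0, R1, (1, 2))

bar 0: v0=A3 v1=A4 v2=E5 downbeat P5
bar 1: v0=G3 v1=D4 v2=B4 downbeat M3
bar 2: v0=A3 v1=F4 v2=E5 downbeat P5
bar 3: v0=G3 v1=B3 v2=D5 downbeat P5
bar 4: v0=F3 v1=C4 v2=A4 downbeat M3
bar 5: v0=B3 v1=G4 v2=D5 downbeat m3
bar 6: v0=A3 v1=A4 v2=E5 downbeat P5
  -> R2 @ bar 1 tick 0 v(0, 1): A3/A4 P8 -> G3/D4 P5 similar
  -> R2 @ bar 2 tick 0 v(0, 2): G3/B4 M3 -> A3/E5 P5 similar
  -> R1 @ bar 3 tick 0 v(0, 2): A3/E5 P5 -> G3/D5 P5 similar
  -> R7 @ bar 3 tick 0 v(1,): F4->B3 leap 6st
  -> R2 @ bar 5 tick 0 v(1, 2): C4/A4 M6 -> G4/D5 P5 similar
  -> R7 @ bar 5 tick 0 v(0,): F3->B3 leap 6st
  -> R1 @ bar 6 tick 0 v(1, 2): G4/D5 P5 -> A4/E5 P5 similar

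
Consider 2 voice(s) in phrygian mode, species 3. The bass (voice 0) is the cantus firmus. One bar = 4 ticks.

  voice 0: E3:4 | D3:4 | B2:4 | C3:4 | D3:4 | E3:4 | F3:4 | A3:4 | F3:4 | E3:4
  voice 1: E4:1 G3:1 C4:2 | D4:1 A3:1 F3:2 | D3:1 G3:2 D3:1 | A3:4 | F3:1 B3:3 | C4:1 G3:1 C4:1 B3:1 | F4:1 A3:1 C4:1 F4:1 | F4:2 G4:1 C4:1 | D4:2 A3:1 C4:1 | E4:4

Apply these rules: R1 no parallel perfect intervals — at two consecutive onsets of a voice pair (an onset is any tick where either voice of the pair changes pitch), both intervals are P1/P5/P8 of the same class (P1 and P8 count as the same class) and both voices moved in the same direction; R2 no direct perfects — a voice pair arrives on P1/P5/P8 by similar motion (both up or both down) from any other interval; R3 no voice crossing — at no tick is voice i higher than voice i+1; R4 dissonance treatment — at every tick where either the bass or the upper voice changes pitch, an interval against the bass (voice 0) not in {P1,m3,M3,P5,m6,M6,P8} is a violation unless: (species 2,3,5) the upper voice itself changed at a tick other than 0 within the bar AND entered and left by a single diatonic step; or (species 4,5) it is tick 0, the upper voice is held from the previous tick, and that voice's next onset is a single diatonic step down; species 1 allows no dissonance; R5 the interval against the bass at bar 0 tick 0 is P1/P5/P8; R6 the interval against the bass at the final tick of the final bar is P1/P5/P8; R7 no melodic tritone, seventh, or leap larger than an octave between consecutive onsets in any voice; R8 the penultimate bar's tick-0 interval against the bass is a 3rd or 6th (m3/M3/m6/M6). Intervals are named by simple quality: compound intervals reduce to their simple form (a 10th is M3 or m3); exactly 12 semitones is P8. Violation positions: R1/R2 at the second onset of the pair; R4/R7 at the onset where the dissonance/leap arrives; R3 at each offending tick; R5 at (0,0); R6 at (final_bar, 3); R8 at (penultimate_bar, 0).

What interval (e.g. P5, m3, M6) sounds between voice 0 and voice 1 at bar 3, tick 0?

voice 0=C3 voice 1=A3 -> M6

M6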